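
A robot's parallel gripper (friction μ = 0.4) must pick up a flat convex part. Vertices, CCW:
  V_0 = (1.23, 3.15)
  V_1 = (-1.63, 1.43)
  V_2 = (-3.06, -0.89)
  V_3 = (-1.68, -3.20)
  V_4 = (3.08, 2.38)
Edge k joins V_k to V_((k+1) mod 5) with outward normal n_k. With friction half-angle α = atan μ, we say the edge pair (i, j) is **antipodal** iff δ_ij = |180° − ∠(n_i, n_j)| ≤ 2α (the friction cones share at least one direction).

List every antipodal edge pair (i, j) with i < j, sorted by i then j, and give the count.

count = 3; pairs: (0,3), (1,3), (2,4)

α = atan 0.4 = 21.80°;  2α = 43.60°
n_0 = (-0.5154, +0.8570)
n_1 = (-0.8513, +0.5247)
n_2 = (-0.8585, -0.5129)
n_3 = (+0.7608, -0.6490)
n_4 = (+0.3843, +0.9232)
  (0,1): δ = 152.67°  ·
  (0,2): δ = 90.17°  ·
  (0,3): δ = 18.51°  ✓
  (0,4): δ = 126.38°  ·
  (1,2): δ = 117.50°  ·
  (1,3): δ = 8.82°  ✓
  (1,4): δ = 99.05°  ·
  (2,3): δ = 71.32°  ·
  (2,4): δ = 36.55°  ✓
  (3,4): δ = 72.13°  ·
antipodal pairs: 3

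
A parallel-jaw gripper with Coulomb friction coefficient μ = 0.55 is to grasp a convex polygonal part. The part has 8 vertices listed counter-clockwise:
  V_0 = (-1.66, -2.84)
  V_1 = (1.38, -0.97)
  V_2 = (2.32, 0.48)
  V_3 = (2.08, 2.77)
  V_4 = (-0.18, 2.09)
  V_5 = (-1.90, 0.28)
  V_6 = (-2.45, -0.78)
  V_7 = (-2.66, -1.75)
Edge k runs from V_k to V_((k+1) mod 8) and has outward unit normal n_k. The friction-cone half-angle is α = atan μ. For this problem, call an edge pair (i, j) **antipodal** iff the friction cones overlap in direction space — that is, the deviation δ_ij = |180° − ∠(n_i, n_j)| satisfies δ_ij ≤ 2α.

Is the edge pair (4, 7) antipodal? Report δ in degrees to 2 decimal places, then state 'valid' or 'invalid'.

α = atan 0.55 = 28.81°;  2α = 57.62°
edge 4: e_4 = (-1.72, -1.81);  n_4 = (-0.7249, +0.6889)
edge 7: e_7 = (+1.00, -1.09);  n_7 = (-0.7369, -0.6760)
∠(n_4, n_7) = 86.07°
δ = |180° − 86.07°| = 93.93°
93.93° > 2α = 57.62°  →  invalid

δ = 93.93°, invalid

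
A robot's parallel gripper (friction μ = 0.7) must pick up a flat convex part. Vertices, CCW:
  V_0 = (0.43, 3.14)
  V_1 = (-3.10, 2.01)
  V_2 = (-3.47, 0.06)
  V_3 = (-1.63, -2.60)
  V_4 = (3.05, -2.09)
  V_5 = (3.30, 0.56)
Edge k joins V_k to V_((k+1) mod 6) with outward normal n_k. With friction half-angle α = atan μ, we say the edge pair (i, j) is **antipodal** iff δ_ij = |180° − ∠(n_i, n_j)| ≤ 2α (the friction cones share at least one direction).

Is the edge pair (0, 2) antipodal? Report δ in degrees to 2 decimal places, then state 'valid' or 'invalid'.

δ = 73.08°, invalid

α = atan 0.7 = 34.99°;  2α = 69.98°
edge 0: e_0 = (-3.53, -1.13);  n_0 = (-0.3049, +0.9524)
edge 2: e_2 = (+1.84, -2.66);  n_2 = (-0.8224, -0.5689)
∠(n_0, n_2) = 106.92°
δ = |180° − 106.92°| = 73.08°
73.08° > 2α = 69.98°  →  invalid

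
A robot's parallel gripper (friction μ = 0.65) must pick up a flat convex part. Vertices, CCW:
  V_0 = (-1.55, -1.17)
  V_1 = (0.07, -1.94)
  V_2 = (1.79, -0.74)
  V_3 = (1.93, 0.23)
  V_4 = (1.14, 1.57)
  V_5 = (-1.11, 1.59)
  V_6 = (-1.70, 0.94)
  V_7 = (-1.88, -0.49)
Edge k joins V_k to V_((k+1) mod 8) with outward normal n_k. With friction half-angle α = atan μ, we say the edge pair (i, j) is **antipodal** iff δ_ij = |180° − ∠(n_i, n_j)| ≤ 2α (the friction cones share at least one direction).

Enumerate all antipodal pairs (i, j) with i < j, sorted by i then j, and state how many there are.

α = atan 0.65 = 33.02°;  2α = 66.05°
n_0 = (-0.4293, -0.9032)
n_1 = (+0.5722, -0.8201)
n_2 = (+0.9897, -0.1428)
n_3 = (+0.8614, +0.5079)
n_4 = (+0.0089, +1.0000)
n_5 = (-0.7405, +0.6721)
n_6 = (-0.9922, +0.1249)
n_7 = (-0.8997, -0.4366)
  (0,1): δ = 119.68°  ·
  (0,2): δ = 72.79°  ·
  (0,3): δ = 34.06°  ✓
  (0,4): δ = 24.91°  ✓
  (0,5): δ = 73.19°  ·
  (0,6): δ = 108.25°  ·
  (0,7): δ = 141.31°  ·
  (1,2): δ = 133.12°  ·
  (1,3): δ = 94.38°  ·
  (1,4): δ = 35.41°  ✓
  (1,5): δ = 12.87°  ✓
  (1,6): δ = 47.92°  ✓
  (1,7): δ = 80.98°  ·
  (2,3): δ = 141.27°  ·
  (2,4): δ = 82.30°  ·
  (2,5): δ = 34.02°  ✓
  (2,6): δ = 1.04°  ✓
  (2,7): δ = 34.10°  ✓
  (3,4): δ = 121.03°  ·
  (3,5): δ = 72.75°  ·
  (3,6): δ = 37.70°  ✓
  (3,7): δ = 4.63°  ✓
  (4,5): δ = 131.72°  ·
  (4,6): δ = 96.67°  ·
  (4,7): δ = 63.60°  ✓
  (5,6): δ = 144.94°  ·
  (5,7): δ = 111.88°  ·
  (6,7): δ = 146.94°  ·
antipodal pairs: 11

count = 11; pairs: (0,3), (0,4), (1,4), (1,5), (1,6), (2,5), (2,6), (2,7), (3,6), (3,7), (4,7)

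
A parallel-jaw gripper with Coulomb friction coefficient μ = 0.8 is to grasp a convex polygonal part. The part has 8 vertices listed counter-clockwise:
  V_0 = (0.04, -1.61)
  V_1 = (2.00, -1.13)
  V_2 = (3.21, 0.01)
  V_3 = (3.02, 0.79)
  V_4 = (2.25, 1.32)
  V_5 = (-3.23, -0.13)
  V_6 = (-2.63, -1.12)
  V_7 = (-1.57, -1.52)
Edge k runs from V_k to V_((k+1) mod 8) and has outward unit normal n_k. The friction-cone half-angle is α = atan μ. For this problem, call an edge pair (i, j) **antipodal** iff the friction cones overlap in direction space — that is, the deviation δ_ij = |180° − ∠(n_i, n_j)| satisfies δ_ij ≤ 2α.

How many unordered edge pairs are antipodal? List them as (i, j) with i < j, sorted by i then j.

count = 12; pairs: (0,3), (0,4), (1,4), (2,5), (2,6), (2,7), (3,5), (3,6), (3,7), (4,5), (4,6), (4,7)

α = atan 0.8 = 38.66°;  2α = 77.32°
n_0 = (+0.2379, -0.9713)
n_1 = (+0.6857, -0.7278)
n_2 = (+0.9716, +0.2367)
n_3 = (+0.5670, +0.8237)
n_4 = (-0.2558, +0.9667)
n_5 = (-0.8552, -0.5183)
n_6 = (-0.3531, -0.9356)
n_7 = (-0.0558, -0.9984)
  (0,1): δ = 150.47°  ·
  (0,2): δ = 90.07°  ·
  (0,3): δ = 48.30°  ✓
  (0,4): δ = 1.06°  ✓
  (0,5): δ = 107.46°  ·
  (0,6): δ = 145.56°  ·
  (0,7): δ = 163.04°  ·
  (1,2): δ = 119.60°  ·
  (1,3): δ = 77.83°  ·
  (1,4): δ = 28.47°  ✓
  (1,5): δ = 77.92°  ·
  (1,6): δ = 116.03°  ·
  (1,7): δ = 133.51°  ·
  (2,3): δ = 138.23°  ·
  (2,4): δ = 88.87°  ·
  (2,5): δ = 17.53°  ✓
  (2,6): δ = 55.64°  ✓
  (2,7): δ = 73.11°  ✓
  (3,4): δ = 130.64°  ·
  (3,5): δ = 24.24°  ✓
  (3,6): δ = 13.87°  ✓
  (3,7): δ = 31.34°  ✓
  (4,5): δ = 73.60°  ✓
  (4,6): δ = 35.50°  ✓
  (4,7): δ = 18.02°  ✓
  (5,6): δ = 141.89°  ·
  (5,7): δ = 124.42°  ·
  (6,7): δ = 162.53°  ·
antipodal pairs: 12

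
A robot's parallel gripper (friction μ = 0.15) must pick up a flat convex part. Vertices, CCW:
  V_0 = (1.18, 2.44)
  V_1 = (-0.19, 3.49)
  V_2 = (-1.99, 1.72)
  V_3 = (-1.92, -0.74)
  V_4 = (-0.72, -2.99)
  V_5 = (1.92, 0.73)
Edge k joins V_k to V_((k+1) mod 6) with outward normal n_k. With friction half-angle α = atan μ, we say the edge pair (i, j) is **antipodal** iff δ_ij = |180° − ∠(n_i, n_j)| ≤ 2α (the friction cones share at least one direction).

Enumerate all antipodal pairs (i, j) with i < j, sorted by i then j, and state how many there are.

α = atan 0.15 = 8.53°;  2α = 17.06°
n_0 = (+0.6083, +0.7937)
n_1 = (-0.7011, +0.7130)
n_2 = (-0.9996, -0.0284)
n_3 = (-0.8824, -0.4706)
n_4 = (+0.8155, -0.5787)
n_5 = (+0.9178, +0.3972)
  (0,1): δ = 98.01°  ·
  (0,2): δ = 50.90°  ·
  (0,3): δ = 24.46°  ·
  (0,4): δ = 92.10°  ·
  (0,5): δ = 150.87°  ·
  (1,2): δ = 132.89°  ·
  (1,3): δ = 106.45°  ·
  (1,4): δ = 10.12°  ✓
  (1,5): δ = 68.88°  ·
  (2,3): δ = 153.56°  ·
  (2,4): δ = 36.99°  ·
  (2,5): δ = 21.77°  ·
  (3,4): δ = 63.43°  ·
  (3,5): δ = 4.67°  ✓
  (4,5): δ = 121.24°  ·
antipodal pairs: 2

count = 2; pairs: (1,4), (3,5)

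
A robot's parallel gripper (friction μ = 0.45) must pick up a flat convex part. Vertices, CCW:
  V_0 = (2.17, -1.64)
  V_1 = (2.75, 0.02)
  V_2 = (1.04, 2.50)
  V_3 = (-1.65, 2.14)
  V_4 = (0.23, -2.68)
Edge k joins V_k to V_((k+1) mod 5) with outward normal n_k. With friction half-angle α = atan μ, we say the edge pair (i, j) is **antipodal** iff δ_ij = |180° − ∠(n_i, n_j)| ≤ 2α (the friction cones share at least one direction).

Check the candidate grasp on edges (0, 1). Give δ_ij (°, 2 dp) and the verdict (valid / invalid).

δ = 126.15°, invalid

α = atan 0.45 = 24.23°;  2α = 48.46°
edge 0: e_0 = (+0.58, +1.66);  n_0 = (+0.9440, -0.3298)
edge 1: e_1 = (-1.71, +2.48);  n_1 = (+0.8233, +0.5677)
∠(n_0, n_1) = 53.85°
δ = |180° − 53.85°| = 126.15°
126.15° > 2α = 48.46°  →  invalid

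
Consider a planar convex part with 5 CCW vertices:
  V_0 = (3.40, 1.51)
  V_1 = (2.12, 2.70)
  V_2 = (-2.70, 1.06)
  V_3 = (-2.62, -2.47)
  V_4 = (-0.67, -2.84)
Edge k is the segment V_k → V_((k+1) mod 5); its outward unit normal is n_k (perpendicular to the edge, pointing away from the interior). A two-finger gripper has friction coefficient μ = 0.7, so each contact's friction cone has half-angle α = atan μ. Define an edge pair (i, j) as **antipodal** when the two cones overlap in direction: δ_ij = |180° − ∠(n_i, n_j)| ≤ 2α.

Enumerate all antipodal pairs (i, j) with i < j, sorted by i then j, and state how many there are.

count = 5; pairs: (0,2), (0,3), (1,3), (1,4), (2,4)

α = atan 0.7 = 34.99°;  2α = 69.98°
n_0 = (+0.6809, +0.7324)
n_1 = (-0.3221, +0.9467)
n_2 = (-0.9997, -0.0227)
n_3 = (-0.1864, -0.9825)
n_4 = (+0.7302, -0.6832)
  (0,1): δ = 118.30°  ·
  (0,2): δ = 45.79°  ✓
  (0,3): δ = 32.17°  ✓
  (0,4): δ = 89.82°  ·
  (1,2): δ = 107.49°  ·
  (1,3): δ = 29.53°  ✓
  (1,4): δ = 28.11°  ✓
  (2,3): δ = 102.04°  ·
  (2,4): δ = 44.39°  ✓
  (3,4): δ = 122.35°  ·
antipodal pairs: 5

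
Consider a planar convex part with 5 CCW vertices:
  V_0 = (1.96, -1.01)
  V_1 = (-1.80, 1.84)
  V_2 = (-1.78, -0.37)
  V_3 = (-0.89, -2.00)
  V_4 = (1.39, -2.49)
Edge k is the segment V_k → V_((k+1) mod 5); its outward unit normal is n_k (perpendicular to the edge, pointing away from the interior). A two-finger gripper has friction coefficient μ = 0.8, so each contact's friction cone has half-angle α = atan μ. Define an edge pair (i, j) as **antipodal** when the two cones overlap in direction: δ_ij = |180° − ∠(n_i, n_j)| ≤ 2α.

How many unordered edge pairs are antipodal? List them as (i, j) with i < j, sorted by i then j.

α = atan 0.8 = 38.66°;  2α = 77.32°
n_0 = (+0.6041, +0.7969)
n_1 = (-1.0000, -0.0090)
n_2 = (-0.8777, -0.4792)
n_3 = (-0.2101, -0.9777)
n_4 = (+0.9332, -0.3594)
  (0,1): δ = 52.32°  ✓
  (0,2): δ = 24.20°  ✓
  (0,3): δ = 25.03°  ✓
  (0,4): δ = 106.10°  ·
  (1,2): δ = 151.88°  ·
  (1,3): δ = 102.65°  ·
  (1,4): δ = 21.58°  ✓
  (2,3): δ = 130.76°  ·
  (2,4): δ = 49.70°  ✓
  (3,4): δ = 98.93°  ·
antipodal pairs: 5

count = 5; pairs: (0,1), (0,2), (0,3), (1,4), (2,4)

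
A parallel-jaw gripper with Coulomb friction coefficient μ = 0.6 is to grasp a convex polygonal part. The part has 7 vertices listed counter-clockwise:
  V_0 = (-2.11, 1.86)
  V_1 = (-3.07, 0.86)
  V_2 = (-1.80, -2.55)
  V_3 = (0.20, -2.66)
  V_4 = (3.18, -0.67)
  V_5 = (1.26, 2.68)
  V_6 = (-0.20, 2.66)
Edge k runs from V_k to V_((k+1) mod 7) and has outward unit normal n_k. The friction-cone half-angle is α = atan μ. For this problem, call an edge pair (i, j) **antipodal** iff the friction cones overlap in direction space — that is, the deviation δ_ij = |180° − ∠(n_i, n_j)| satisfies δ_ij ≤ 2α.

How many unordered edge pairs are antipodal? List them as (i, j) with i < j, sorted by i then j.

count = 8; pairs: (0,2), (0,3), (1,4), (2,4), (2,5), (2,6), (3,5), (3,6)

α = atan 0.6 = 30.96°;  2α = 61.93°
n_0 = (-0.7214, +0.6925)
n_1 = (-0.9371, -0.3490)
n_2 = (-0.0549, -0.9985)
n_3 = (+0.5553, -0.8316)
n_4 = (+0.8676, +0.4973)
n_5 = (-0.0137, +0.9999)
n_6 = (-0.3863, +0.9224)
  (0,1): δ = 115.74°  ·
  (0,2): δ = 49.32°  ✓
  (0,3): δ = 12.43°  ✓
  (0,4): δ = 73.65°  ·
  (0,5): δ = 134.62°  ·
  (0,6): δ = 156.56°  ·
  (1,2): δ = 113.58°  ·
  (1,3): δ = 76.69°  ·
  (1,4): δ = 9.39°  ✓
  (1,5): δ = 70.36°  ·
  (1,6): δ = 92.30°  ·
  (2,3): δ = 143.12°  ·
  (2,4): δ = 57.03°  ✓
  (2,5): δ = 3.93°  ✓
  (2,6): δ = 25.87°  ✓
  (3,4): δ = 93.92°  ·
  (3,5): δ = 32.95°  ✓
  (3,6): δ = 11.01°  ✓
  (4,5): δ = 119.03°  ·
  (4,6): δ = 97.09°  ·
  (5,6): δ = 158.06°  ·
antipodal pairs: 8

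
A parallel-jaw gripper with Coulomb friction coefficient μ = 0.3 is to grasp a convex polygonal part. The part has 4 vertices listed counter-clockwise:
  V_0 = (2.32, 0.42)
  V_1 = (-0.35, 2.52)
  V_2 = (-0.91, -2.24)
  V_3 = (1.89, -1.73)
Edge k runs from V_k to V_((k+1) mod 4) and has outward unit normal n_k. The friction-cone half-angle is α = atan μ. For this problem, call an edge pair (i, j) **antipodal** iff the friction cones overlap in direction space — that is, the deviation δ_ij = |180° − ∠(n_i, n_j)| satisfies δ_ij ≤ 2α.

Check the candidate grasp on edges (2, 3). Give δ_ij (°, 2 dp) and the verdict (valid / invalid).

α = atan 0.3 = 16.70°;  2α = 33.40°
edge 2: e_2 = (+2.80, +0.51);  n_2 = (+0.1792, -0.9838)
edge 3: e_3 = (+0.43, +2.15);  n_3 = (+0.9806, -0.1961)
∠(n_2, n_3) = 68.37°
δ = |180° − 68.37°| = 111.63°
111.63° > 2α = 33.40°  →  invalid

δ = 111.63°, invalid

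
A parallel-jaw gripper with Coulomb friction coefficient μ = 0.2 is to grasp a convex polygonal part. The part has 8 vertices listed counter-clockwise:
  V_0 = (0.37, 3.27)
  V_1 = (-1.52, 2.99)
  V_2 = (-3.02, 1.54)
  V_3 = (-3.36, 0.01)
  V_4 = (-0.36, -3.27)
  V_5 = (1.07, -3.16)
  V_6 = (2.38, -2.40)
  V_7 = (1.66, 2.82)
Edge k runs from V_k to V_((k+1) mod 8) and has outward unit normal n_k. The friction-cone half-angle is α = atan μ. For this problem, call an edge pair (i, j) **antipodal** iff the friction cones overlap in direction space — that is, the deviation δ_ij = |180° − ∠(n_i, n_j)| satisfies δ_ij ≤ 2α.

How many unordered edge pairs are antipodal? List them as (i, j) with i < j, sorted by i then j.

α = atan 0.2 = 11.31°;  2α = 22.62°
n_0 = (-0.1465, +0.9892)
n_1 = (-0.6950, +0.7190)
n_2 = (-0.9762, +0.2169)
n_3 = (-0.7379, -0.6749)
n_4 = (+0.0767, -0.9971)
n_5 = (+0.5018, -0.8650)
n_6 = (+0.9906, +0.1366)
n_7 = (+0.3294, +0.9442)
  (0,1): δ = 144.40°  ·
  (0,2): δ = 110.96°  ·
  (0,3): δ = 55.98°  ·
  (0,4): δ = 4.03°  ✓
  (0,5): δ = 21.69°  ✓
  (0,6): δ = 89.43°  ·
  (0,7): δ = 152.34°  ·
  (1,2): δ = 146.56°  ·
  (1,3): δ = 91.58°  ·
  (1,4): δ = 39.63°  ·
  (1,5): δ = 13.91°  ✓
  (1,6): δ = 53.82°  ·
  (1,7): δ = 116.74°  ·
  (2,3): δ = 125.02°  ·
  (2,4): δ = 73.07°  ·
  (2,5): δ = 47.35°  ·
  (2,6): δ = 20.38°  ✓
  (2,7): δ = 83.30°  ·
  (3,4): δ = 128.05°  ·
  (3,5): δ = 102.33°  ·
  (3,6): δ = 34.59°  ·
  (3,7): δ = 28.32°  ·
  (4,5): δ = 154.28°  ·
  (4,6): δ = 86.55°  ·
  (4,7): δ = 23.63°  ·
  (5,6): δ = 112.27°  ·
  (5,7): δ = 49.35°  ·
  (6,7): δ = 117.08°  ·
antipodal pairs: 4

count = 4; pairs: (0,4), (0,5), (1,5), (2,6)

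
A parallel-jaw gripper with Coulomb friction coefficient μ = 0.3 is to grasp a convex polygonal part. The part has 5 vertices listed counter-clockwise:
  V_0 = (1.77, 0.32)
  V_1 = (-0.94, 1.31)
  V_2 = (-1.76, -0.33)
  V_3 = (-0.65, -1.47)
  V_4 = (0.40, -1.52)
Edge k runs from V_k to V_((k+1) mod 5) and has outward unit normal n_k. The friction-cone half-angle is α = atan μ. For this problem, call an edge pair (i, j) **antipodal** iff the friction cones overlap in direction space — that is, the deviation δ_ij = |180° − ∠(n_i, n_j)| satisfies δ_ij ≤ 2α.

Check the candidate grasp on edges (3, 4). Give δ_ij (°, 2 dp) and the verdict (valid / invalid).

α = atan 0.3 = 16.70°;  2α = 33.40°
edge 3: e_3 = (+1.05, -0.05);  n_3 = (-0.0476, -0.9989)
edge 4: e_4 = (+1.37, +1.84);  n_4 = (+0.8021, -0.5972)
∠(n_3, n_4) = 56.06°
δ = |180° − 56.06°| = 123.94°
123.94° > 2α = 33.40°  →  invalid

δ = 123.94°, invalid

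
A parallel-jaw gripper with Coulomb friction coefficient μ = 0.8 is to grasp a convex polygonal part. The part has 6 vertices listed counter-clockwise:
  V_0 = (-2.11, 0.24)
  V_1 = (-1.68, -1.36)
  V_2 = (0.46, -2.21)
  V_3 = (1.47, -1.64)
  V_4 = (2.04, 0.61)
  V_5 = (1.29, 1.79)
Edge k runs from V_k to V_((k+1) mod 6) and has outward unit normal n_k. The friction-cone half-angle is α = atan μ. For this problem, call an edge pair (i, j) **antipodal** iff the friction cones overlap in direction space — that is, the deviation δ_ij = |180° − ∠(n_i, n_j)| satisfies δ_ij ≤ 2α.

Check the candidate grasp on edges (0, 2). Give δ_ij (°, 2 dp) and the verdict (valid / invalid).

α = atan 0.8 = 38.66°;  2α = 77.32°
edge 0: e_0 = (+0.43, -1.60);  n_0 = (-0.9657, -0.2595)
edge 2: e_2 = (+1.01, +0.57);  n_2 = (+0.4915, -0.8709)
∠(n_0, n_2) = 104.40°
δ = |180° − 104.40°| = 75.60°
75.60° ≤ 2α = 77.32°  →  valid

δ = 75.60°, valid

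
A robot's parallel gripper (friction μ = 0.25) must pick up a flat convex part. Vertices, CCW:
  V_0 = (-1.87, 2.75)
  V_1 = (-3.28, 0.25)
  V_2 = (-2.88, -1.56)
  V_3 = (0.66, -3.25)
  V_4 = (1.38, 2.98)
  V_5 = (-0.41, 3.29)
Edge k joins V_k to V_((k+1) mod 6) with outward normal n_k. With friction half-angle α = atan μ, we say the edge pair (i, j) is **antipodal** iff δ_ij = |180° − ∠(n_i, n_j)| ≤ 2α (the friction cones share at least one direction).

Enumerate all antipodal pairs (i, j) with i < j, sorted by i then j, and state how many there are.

α = atan 0.25 = 14.04°;  2α = 28.07°
n_0 = (-0.8710, +0.4913)
n_1 = (-0.9764, -0.2158)
n_2 = (-0.4308, -0.9024)
n_3 = (+0.9934, -0.1148)
n_4 = (+0.1706, +0.9853)
n_5 = (-0.3469, +0.9379)
  (0,1): δ = 138.12°  ·
  (0,2): δ = 86.10°  ·
  (0,3): δ = 22.83°  ✓
  (0,4): δ = 109.60°  ·
  (0,5): δ = 139.72°  ·
  (1,2): δ = 127.98°  ·
  (1,3): δ = 19.05°  ✓
  (1,4): δ = 67.71°  ·
  (1,5): δ = 97.84°  ·
  (2,3): δ = 71.07°  ·
  (2,4): δ = 15.69°  ✓
  (2,5): δ = 45.82°  ·
  (3,4): δ = 93.23°  ·
  (3,5): δ = 63.11°  ·
  (4,5): δ = 149.88°  ·
antipodal pairs: 3

count = 3; pairs: (0,3), (1,3), (2,4)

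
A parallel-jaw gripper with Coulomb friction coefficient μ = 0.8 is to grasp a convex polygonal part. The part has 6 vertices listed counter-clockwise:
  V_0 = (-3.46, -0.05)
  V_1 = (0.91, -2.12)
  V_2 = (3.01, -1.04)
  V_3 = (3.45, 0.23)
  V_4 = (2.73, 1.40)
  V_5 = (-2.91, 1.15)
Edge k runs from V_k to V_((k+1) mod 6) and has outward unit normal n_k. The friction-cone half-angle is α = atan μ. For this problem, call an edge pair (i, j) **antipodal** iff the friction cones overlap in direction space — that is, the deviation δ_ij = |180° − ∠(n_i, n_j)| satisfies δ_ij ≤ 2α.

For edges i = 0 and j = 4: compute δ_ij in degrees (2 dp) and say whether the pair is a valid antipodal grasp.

δ = 27.88°, valid

α = atan 0.8 = 38.66°;  2α = 77.32°
edge 0: e_0 = (+4.37, -2.07);  n_0 = (-0.4281, -0.9037)
edge 4: e_4 = (-5.64, -0.25);  n_4 = (-0.0443, +0.9990)
∠(n_0, n_4) = 152.12°
δ = |180° − 152.12°| = 27.88°
27.88° ≤ 2α = 77.32°  →  valid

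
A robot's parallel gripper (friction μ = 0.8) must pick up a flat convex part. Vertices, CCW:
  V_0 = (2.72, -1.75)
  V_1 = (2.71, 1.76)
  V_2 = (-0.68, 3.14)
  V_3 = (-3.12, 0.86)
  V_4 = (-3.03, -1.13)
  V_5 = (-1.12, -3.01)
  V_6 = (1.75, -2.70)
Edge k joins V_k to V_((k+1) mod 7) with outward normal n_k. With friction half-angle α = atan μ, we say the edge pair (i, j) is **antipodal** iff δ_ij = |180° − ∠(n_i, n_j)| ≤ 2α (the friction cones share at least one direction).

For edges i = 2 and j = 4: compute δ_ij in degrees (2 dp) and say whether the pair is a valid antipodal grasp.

δ = 87.60°, invalid

α = atan 0.8 = 38.66°;  2α = 77.32°
edge 2: e_2 = (-2.44, -2.28);  n_2 = (-0.6827, +0.7307)
edge 4: e_4 = (+1.91, -1.88);  n_4 = (-0.7015, -0.7127)
∠(n_2, n_4) = 92.40°
δ = |180° − 92.40°| = 87.60°
87.60° > 2α = 77.32°  →  invalid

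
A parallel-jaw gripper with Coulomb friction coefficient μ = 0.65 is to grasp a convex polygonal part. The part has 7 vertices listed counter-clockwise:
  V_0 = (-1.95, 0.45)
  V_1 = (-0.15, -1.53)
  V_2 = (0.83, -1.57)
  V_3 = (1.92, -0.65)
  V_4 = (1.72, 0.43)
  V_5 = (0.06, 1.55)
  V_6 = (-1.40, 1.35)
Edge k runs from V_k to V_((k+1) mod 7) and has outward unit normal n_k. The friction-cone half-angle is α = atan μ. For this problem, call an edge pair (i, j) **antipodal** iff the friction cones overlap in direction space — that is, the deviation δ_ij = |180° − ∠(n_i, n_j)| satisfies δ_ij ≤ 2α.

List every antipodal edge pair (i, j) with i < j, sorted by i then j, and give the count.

count = 9; pairs: (0,3), (0,4), (0,5), (1,4), (1,5), (1,6), (2,5), (2,6), (3,6)

α = atan 0.65 = 33.02°;  2α = 66.05°
n_0 = (-0.7399, -0.6727)
n_1 = (-0.0408, -0.9992)
n_2 = (+0.6450, -0.7642)
n_3 = (+0.9833, +0.1821)
n_4 = (+0.5593, +0.8290)
n_5 = (-0.1357, +0.9907)
n_6 = (-0.8533, +0.5215)
  (0,1): δ = 134.61°  ·
  (0,2): δ = 92.11°  ·
  (0,3): δ = 31.78°  ✓
  (0,4): δ = 13.72°  ✓
  (0,5): δ = 55.53°  ✓
  (0,6): δ = 106.30°  ·
  (1,2): δ = 137.50°  ·
  (1,3): δ = 77.17°  ·
  (1,4): δ = 31.67°  ✓
  (1,5): δ = 10.14°  ✓
  (1,6): δ = 60.91°  ✓
  (2,3): δ = 119.67°  ·
  (2,4): δ = 74.17°  ·
  (2,5): δ = 32.37°  ✓
  (2,6): δ = 18.40°  ✓
  (3,4): δ = 134.50°  ·
  (3,5): δ = 92.69°  ·
  (3,6): δ = 41.92°  ✓
  (4,5): δ = 138.19°  ·
  (4,6): δ = 87.42°  ·
  (5,6): δ = 129.23°  ·
antipodal pairs: 9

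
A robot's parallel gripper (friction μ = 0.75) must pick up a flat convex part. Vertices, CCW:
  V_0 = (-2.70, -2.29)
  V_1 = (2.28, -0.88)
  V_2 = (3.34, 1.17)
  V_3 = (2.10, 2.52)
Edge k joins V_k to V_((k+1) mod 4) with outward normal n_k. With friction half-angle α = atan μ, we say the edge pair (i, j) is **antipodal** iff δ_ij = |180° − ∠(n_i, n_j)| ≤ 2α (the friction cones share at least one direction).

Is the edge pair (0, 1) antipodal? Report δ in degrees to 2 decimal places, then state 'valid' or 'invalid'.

α = atan 0.75 = 36.87°;  2α = 73.74°
edge 0: e_0 = (+4.98, +1.41);  n_0 = (+0.2724, -0.9622)
edge 1: e_1 = (+1.06, +2.05);  n_1 = (+0.8883, -0.4593)
∠(n_0, n_1) = 46.85°
δ = |180° − 46.85°| = 133.15°
133.15° > 2α = 73.74°  →  invalid

δ = 133.15°, invalid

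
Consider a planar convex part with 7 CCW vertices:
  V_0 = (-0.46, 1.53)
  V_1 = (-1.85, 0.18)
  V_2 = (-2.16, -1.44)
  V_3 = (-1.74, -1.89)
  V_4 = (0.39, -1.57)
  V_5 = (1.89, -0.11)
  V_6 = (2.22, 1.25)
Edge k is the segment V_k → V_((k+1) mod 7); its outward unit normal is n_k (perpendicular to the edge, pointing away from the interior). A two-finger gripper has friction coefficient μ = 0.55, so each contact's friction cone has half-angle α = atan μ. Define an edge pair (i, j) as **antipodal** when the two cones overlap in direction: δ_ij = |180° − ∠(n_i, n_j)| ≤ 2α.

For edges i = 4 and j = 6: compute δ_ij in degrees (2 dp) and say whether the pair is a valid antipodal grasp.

α = atan 0.55 = 28.81°;  2α = 57.62°
edge 4: e_4 = (+1.50, +1.46);  n_4 = (+0.6975, -0.7166)
edge 6: e_6 = (-2.68, +0.28);  n_6 = (+0.1039, +0.9946)
∠(n_4, n_6) = 129.81°
δ = |180° − 129.81°| = 50.19°
50.19° ≤ 2α = 57.62°  →  valid

δ = 50.19°, valid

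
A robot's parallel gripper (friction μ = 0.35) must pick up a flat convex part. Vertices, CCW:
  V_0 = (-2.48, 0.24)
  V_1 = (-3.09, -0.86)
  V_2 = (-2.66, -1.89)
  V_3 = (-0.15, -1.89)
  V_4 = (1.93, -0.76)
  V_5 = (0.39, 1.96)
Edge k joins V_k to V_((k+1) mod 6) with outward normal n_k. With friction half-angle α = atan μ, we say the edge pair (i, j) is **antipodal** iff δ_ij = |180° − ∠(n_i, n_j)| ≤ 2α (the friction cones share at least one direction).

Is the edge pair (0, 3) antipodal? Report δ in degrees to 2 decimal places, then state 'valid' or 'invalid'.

δ = 32.48°, valid

α = atan 0.35 = 19.29°;  2α = 38.58°
edge 0: e_0 = (-0.61, -1.10);  n_0 = (-0.8745, +0.4850)
edge 3: e_3 = (+2.08, +1.13);  n_3 = (+0.4774, -0.8787)
∠(n_0, n_3) = 147.52°
δ = |180° − 147.52°| = 32.48°
32.48° ≤ 2α = 38.58°  →  valid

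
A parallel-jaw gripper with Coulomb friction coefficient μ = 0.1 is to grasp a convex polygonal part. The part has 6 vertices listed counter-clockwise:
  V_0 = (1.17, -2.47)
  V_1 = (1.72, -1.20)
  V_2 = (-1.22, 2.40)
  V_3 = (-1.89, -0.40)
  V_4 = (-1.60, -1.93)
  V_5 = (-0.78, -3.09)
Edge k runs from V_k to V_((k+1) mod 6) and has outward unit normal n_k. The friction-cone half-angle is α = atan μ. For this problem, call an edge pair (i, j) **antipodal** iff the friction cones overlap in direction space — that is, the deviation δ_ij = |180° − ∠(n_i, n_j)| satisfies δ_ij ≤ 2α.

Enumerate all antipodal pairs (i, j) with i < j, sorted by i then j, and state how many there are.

α = atan 0.1 = 5.71°;  2α = 11.42°
n_0 = (+0.9176, -0.3974)
n_1 = (+0.7745, +0.6325)
n_2 = (-0.9725, +0.2327)
n_3 = (-0.9825, -0.1862)
n_4 = (-0.8166, -0.5772)
n_5 = (+0.3030, -0.9530)
  (0,1): δ = 117.35°  ·
  (0,2): δ = 9.96°  ✓
  (0,3): δ = 34.15°  ·
  (0,4): δ = 58.67°  ·
  (0,5): δ = 131.05°  ·
  (1,2): δ = 52.69°  ·
  (1,3): δ = 28.50°  ·
  (1,4): δ = 3.98°  ✓
  (1,5): δ = 68.40°  ·
  (2,3): δ = 155.81°  ·
  (2,4): δ = 131.29°  ·
  (2,5): δ = 58.90°  ·
  (3,4): δ = 155.48°  ·
  (3,5): δ = 83.09°  ·
  (4,5): δ = 107.62°  ·
antipodal pairs: 2

count = 2; pairs: (0,2), (1,4)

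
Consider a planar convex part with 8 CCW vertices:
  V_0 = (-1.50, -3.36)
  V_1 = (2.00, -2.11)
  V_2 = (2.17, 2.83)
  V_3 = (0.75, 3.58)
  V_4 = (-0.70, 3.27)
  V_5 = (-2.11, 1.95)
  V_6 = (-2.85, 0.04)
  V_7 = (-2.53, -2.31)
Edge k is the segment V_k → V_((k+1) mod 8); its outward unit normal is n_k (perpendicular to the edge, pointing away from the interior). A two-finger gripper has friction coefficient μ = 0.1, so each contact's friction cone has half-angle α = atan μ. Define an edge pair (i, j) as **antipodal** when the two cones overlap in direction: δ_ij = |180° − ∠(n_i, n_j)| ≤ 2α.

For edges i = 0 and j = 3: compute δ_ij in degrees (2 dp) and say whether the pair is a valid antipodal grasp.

δ = 7.59°, valid

α = atan 0.1 = 5.71°;  2α = 11.42°
edge 0: e_0 = (+3.50, +1.25);  n_0 = (+0.3363, -0.9417)
edge 3: e_3 = (-1.45, -0.31);  n_3 = (-0.2091, +0.9779)
∠(n_0, n_3) = 172.41°
δ = |180° − 172.41°| = 7.59°
7.59° ≤ 2α = 11.42°  →  valid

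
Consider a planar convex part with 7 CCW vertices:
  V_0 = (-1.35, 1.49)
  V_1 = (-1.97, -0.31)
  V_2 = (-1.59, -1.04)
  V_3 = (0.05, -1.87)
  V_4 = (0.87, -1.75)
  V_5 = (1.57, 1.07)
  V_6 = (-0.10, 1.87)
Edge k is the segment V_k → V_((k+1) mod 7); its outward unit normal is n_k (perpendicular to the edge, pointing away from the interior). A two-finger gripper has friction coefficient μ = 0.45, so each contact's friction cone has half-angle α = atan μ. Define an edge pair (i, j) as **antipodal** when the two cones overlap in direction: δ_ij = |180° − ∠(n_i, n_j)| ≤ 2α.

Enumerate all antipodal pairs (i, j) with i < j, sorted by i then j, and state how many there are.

count = 7; pairs: (0,4), (1,4), (1,5), (2,5), (2,6), (3,5), (3,6)

α = atan 0.45 = 24.23°;  2α = 48.46°
n_0 = (-0.9455, +0.3257)
n_1 = (-0.8870, -0.4617)
n_2 = (-0.4516, -0.8922)
n_3 = (+0.1448, -0.9895)
n_4 = (+0.9705, -0.2409)
n_5 = (+0.4320, +0.9019)
n_6 = (-0.2909, +0.9568)
  (0,1): δ = 133.49°  ·
  (0,2): δ = 97.84°  ·
  (0,3): δ = 62.67°  ·
  (0,4): δ = 5.07°  ✓
  (0,5): δ = 83.41°  ·
  (0,6): δ = 125.92°  ·
  (1,2): δ = 144.34°  ·
  (1,3): δ = 109.17°  ·
  (1,4): δ = 41.44°  ✓
  (1,5): δ = 36.90°  ✓
  (1,6): δ = 79.41°  ·
  (2,3): δ = 144.83°  ·
  (2,4): δ = 77.10°  ·
  (2,5): δ = 1.25°  ✓
  (2,6): δ = 43.75°  ✓
  (3,4): δ = 112.27°  ·
  (3,5): δ = 33.92°  ✓
  (3,6): δ = 8.58°  ✓
  (4,5): δ = 101.66°  ·
  (4,6): δ = 59.15°  ·
  (5,6): δ = 137.49°  ·
antipodal pairs: 7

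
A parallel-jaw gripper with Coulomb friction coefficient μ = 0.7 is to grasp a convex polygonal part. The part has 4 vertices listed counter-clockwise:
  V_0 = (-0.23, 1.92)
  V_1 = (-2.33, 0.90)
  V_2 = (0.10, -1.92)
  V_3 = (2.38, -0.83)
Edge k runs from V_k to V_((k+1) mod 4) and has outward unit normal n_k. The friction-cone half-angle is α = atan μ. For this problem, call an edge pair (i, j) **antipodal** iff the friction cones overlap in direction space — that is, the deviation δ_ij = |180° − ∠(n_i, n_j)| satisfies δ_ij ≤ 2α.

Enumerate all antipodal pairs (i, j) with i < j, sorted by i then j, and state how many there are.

α = atan 0.7 = 34.99°;  2α = 69.98°
n_0 = (-0.4369, +0.8995)
n_1 = (-0.7575, -0.6528)
n_2 = (+0.4313, -0.9022)
n_3 = (+0.7253, +0.6884)
  (0,1): δ = 75.15°  ·
  (0,2): δ = 0.36°  ✓
  (0,3): δ = 107.60°  ·
  (1,2): δ = 105.20°  ·
  (1,3): δ = 2.75°  ✓
  (2,3): δ = 72.05°  ·
antipodal pairs: 2

count = 2; pairs: (0,2), (1,3)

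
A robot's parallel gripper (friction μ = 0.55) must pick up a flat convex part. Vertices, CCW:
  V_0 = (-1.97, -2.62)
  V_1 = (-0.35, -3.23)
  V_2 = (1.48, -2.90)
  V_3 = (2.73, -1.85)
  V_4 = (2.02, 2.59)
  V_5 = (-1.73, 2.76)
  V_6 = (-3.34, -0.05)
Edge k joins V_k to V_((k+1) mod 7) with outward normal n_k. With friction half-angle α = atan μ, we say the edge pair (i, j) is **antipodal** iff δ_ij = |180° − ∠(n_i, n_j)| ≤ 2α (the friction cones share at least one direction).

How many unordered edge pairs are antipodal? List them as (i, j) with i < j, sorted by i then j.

α = atan 0.55 = 28.81°;  2α = 57.62°
n_0 = (-0.3524, -0.9359)
n_1 = (+0.1775, -0.9841)
n_2 = (+0.6432, -0.7657)
n_3 = (+0.9875, +0.1579)
n_4 = (+0.0453, +0.9990)
n_5 = (-0.8677, +0.4971)
n_6 = (-0.8824, -0.4704)
  (0,1): δ = 149.14°  ·
  (0,2): δ = 119.34°  ·
  (0,3): δ = 60.28°  ·
  (0,4): δ = 18.04°  ✓
  (0,5): δ = 80.82°  ·
  (0,6): δ = 138.69°  ·
  (1,2): δ = 150.19°  ·
  (1,3): δ = 91.14°  ·
  (1,4): δ = 12.82°  ✓
  (1,5): δ = 49.97°  ✓
  (1,6): δ = 107.84°  ·
  (2,3): δ = 120.95°  ·
  (2,4): δ = 42.63°  ✓
  (2,5): δ = 20.16°  ✓
  (2,6): δ = 78.03°  ·
  (3,4): δ = 101.68°  ·
  (3,5): δ = 38.90°  ✓
  (3,6): δ = 18.98°  ✓
  (4,5): δ = 117.22°  ·
  (4,6): δ = 59.34°  ·
  (5,6): δ = 122.13°  ·
antipodal pairs: 7

count = 7; pairs: (0,4), (1,4), (1,5), (2,4), (2,5), (3,5), (3,6)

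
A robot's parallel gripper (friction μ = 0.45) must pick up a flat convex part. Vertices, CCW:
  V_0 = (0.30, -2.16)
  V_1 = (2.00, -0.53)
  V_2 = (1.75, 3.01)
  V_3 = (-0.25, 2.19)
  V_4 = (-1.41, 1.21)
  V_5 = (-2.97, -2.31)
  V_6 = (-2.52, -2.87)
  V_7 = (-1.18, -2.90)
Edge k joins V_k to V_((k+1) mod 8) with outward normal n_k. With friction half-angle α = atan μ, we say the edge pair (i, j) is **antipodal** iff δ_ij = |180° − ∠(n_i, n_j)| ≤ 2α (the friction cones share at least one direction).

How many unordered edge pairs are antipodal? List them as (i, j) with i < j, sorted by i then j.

count = 10; pairs: (0,2), (0,3), (0,4), (1,4), (1,5), (2,6), (2,7), (3,6), (3,7), (4,7)

α = atan 0.45 = 24.23°;  2α = 48.46°
n_0 = (+0.6921, -0.7218)
n_1 = (+0.9975, +0.0704)
n_2 = (-0.3794, +0.9253)
n_3 = (-0.6454, +0.7639)
n_4 = (-0.9142, +0.4052)
n_5 = (-0.7795, -0.6264)
n_6 = (-0.0224, -0.9997)
n_7 = (+0.4472, -0.8944)
  (0,1): δ = 129.76°  ·
  (0,2): δ = 21.50°  ✓
  (0,3): δ = 3.60°  ✓
  (0,4): δ = 22.30°  ✓
  (0,5): δ = 84.99°  ·
  (0,6): δ = 134.92°  ·
  (0,7): δ = 162.77°  ·
  (1,2): δ = 71.75°  ·
  (1,3): δ = 53.85°  ·
  (1,4): δ = 27.94°  ✓
  (1,5): δ = 34.74°  ✓
  (1,6): δ = 84.68°  ·
  (1,7): δ = 112.53°  ·
  (2,3): δ = 162.10°  ·
  (2,4): δ = 136.20°  ·
  (2,5): δ = 73.51°  ·
  (2,6): δ = 23.58°  ✓
  (2,7): δ = 4.27°  ✓
  (3,4): δ = 154.09°  ·
  (3,5): δ = 91.41°  ·
  (3,6): δ = 41.47°  ✓
  (3,7): δ = 13.63°  ✓
  (4,5): δ = 117.31°  ·
  (4,6): δ = 67.38°  ·
  (4,7): δ = 39.53°  ✓
  (5,6): δ = 130.07°  ·
  (5,7): δ = 102.22°  ·
  (6,7): δ = 152.15°  ·
antipodal pairs: 10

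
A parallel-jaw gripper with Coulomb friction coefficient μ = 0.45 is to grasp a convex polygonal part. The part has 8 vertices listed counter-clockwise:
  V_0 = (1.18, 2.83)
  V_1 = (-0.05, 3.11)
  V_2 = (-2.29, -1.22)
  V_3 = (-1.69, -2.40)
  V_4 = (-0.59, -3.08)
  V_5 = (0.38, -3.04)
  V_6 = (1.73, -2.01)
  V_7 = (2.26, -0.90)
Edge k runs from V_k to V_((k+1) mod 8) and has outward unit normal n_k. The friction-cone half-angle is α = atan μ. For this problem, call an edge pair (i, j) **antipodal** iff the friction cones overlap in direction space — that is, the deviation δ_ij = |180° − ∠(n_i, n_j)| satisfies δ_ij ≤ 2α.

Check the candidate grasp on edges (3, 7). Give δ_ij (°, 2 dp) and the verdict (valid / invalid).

δ = 42.13°, valid

α = atan 0.45 = 24.23°;  2α = 48.46°
edge 3: e_3 = (+1.10, -0.68);  n_3 = (-0.5258, -0.8506)
edge 7: e_7 = (-1.08, +3.73);  n_7 = (+0.9605, +0.2781)
∠(n_3, n_7) = 137.87°
δ = |180° − 137.87°| = 42.13°
42.13° ≤ 2α = 48.46°  →  valid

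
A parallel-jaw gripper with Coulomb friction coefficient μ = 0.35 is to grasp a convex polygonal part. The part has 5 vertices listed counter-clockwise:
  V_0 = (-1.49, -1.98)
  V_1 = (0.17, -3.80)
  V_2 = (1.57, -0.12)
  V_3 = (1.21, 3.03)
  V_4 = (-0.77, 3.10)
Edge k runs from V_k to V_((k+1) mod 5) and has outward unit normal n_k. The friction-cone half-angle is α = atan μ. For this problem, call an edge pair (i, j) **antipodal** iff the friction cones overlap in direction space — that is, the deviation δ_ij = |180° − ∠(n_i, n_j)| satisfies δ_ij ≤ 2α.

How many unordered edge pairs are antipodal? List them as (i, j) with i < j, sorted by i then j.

α = atan 0.35 = 19.29°;  2α = 38.58°
n_0 = (-0.7388, -0.6739)
n_1 = (+0.9346, -0.3556)
n_2 = (+0.9935, +0.1135)
n_3 = (+0.0353, +0.9994)
n_4 = (-0.9901, +0.1403)
  (0,1): δ = 63.20°  ·
  (0,2): δ = 35.85°  ✓
  (0,3): δ = 45.61°  ·
  (0,4): δ = 129.57°  ·
  (1,2): δ = 152.65°  ·
  (1,3): δ = 71.20°  ·
  (1,4): δ = 12.76°  ✓
  (2,3): δ = 98.54°  ·
  (2,4): δ = 14.59°  ✓
  (3,4): δ = 96.04°  ·
antipodal pairs: 3

count = 3; pairs: (0,2), (1,4), (2,4)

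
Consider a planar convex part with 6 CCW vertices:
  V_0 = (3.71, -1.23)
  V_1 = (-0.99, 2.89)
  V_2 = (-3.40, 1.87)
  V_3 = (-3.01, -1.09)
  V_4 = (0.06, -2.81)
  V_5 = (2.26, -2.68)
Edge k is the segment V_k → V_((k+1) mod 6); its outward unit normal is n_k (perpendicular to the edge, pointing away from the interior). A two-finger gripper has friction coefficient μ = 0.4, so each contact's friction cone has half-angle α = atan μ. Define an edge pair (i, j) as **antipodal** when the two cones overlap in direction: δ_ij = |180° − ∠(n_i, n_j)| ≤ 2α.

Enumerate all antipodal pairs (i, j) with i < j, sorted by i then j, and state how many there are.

α = atan 0.4 = 21.80°;  2α = 43.60°
n_0 = (+0.6592, +0.7520)
n_1 = (-0.3898, +0.9209)
n_2 = (-0.9914, -0.1306)
n_3 = (-0.4888, -0.8724)
n_4 = (+0.0590, -0.9983)
n_5 = (+0.7071, -0.7071)
  (0,1): δ = 115.82°  ·
  (0,2): δ = 41.26°  ✓
  (0,3): δ = 11.98°  ✓
  (0,4): δ = 44.62°  ·
  (0,5): δ = 86.24°  ·
  (1,2): δ = 105.43°  ·
  (1,3): δ = 52.20°  ·
  (1,4): δ = 19.56°  ✓
  (1,5): δ = 22.06°  ✓
  (2,3): δ = 126.77°  ·
  (2,4): δ = 94.12°  ·
  (2,5): δ = 52.51°  ·
  (3,4): δ = 147.36°  ·
  (3,5): δ = 105.74°  ·
  (4,5): δ = 138.38°  ·
antipodal pairs: 4

count = 4; pairs: (0,2), (0,3), (1,4), (1,5)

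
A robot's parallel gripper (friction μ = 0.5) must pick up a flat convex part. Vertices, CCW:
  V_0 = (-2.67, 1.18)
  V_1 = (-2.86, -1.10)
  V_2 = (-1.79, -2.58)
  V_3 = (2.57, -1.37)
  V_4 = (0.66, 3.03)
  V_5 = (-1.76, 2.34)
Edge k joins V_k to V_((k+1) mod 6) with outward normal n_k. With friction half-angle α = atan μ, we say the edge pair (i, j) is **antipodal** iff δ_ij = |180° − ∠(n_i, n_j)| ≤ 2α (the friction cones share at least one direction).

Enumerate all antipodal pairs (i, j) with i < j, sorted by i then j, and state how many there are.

count = 4; pairs: (0,3), (1,3), (2,4), (2,5)

α = atan 0.5 = 26.57°;  2α = 53.13°
n_0 = (-0.9965, +0.0830)
n_1 = (-0.8104, -0.5859)
n_2 = (+0.2674, -0.9636)
n_3 = (+0.9173, +0.3982)
n_4 = (-0.2742, +0.9617)
n_5 = (-0.7868, +0.6172)
  (0,1): δ = 139.37°  ·
  (0,2): δ = 69.73°  ·
  (0,3): δ = 28.23°  ✓
  (0,4): δ = 110.68°  ·
  (0,5): δ = 146.65°  ·
  (1,2): δ = 110.36°  ·
  (1,3): δ = 12.40°  ✓
  (1,4): δ = 70.05°  ·
  (1,5): δ = 106.02°  ·
  (2,3): δ = 82.05°  ·
  (2,4): δ = 0.40°  ✓
  (2,5): δ = 36.38°  ✓
  (3,4): δ = 97.55°  ·
  (3,5): δ = 61.58°  ·
  (4,5): δ = 144.03°  ·
antipodal pairs: 4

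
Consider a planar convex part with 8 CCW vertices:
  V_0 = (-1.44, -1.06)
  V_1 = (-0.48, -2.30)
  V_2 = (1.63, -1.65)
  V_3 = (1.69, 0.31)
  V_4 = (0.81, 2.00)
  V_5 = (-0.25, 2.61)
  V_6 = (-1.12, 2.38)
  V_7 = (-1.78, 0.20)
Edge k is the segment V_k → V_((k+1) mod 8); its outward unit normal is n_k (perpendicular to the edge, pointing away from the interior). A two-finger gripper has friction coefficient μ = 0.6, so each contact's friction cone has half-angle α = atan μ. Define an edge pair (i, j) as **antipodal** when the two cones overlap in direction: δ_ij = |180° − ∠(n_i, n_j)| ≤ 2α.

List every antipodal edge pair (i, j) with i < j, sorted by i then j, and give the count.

count = 11; pairs: (0,2), (0,3), (0,4), (1,4), (1,5), (1,6), (2,6), (2,7), (3,6), (3,7), (4,7)

α = atan 0.6 = 30.96°;  2α = 61.93°
n_0 = (-0.7907, -0.6122)
n_1 = (+0.2944, -0.9557)
n_2 = (+0.9995, -0.0306)
n_3 = (+0.8870, +0.4618)
n_4 = (+0.4988, +0.8667)
n_5 = (-0.2556, +0.9668)
n_6 = (-0.9571, +0.2898)
n_7 = (-0.9655, -0.2605)
  (0,1): δ = 110.62°  ·
  (0,2): δ = 39.50°  ✓
  (0,3): δ = 10.24°  ✓
  (0,4): δ = 22.33°  ✓
  (0,5): δ = 67.06°  ·
  (0,6): δ = 125.41°  ·
  (0,7): δ = 157.35°  ·
  (1,2): δ = 108.88°  ·
  (1,3): δ = 79.62°  ·
  (1,4): δ = 47.04°  ✓
  (1,5): δ = 2.31°  ✓
  (1,6): δ = 56.03°  ✓
  (1,7): δ = 87.98°  ·
  (2,3): δ = 150.74°  ·
  (2,4): δ = 118.17°  ·
  (2,5): δ = 73.44°  ·
  (2,6): δ = 15.09°  ✓
  (2,7): δ = 16.85°  ✓
  (3,4): δ = 147.43°  ·
  (3,5): δ = 102.70°  ·
  (3,6): δ = 44.35°  ✓
  (3,7): δ = 12.41°  ✓
  (4,5): δ = 135.27°  ·
  (4,6): δ = 76.92°  ·
  (4,7): δ = 44.98°  ✓
  (5,6): δ = 121.65°  ·
  (5,7): δ = 89.71°  ·
  (6,7): δ = 148.06°  ·
antipodal pairs: 11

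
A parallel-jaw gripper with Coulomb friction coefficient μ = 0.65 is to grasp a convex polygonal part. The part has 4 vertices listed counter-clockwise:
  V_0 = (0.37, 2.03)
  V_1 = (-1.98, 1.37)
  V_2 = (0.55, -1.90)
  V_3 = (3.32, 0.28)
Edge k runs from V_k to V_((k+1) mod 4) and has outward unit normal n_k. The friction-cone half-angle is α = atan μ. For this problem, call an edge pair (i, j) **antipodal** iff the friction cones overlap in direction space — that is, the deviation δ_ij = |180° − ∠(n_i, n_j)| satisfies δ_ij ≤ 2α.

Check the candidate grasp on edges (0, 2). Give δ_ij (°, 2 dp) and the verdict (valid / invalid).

δ = 22.52°, valid

α = atan 0.65 = 33.02°;  2α = 66.05°
edge 0: e_0 = (-2.35, -0.66);  n_0 = (-0.2704, +0.9628)
edge 2: e_2 = (+2.77, +2.18);  n_2 = (+0.6184, -0.7858)
∠(n_0, n_2) = 157.48°
δ = |180° − 157.48°| = 22.52°
22.52° ≤ 2α = 66.05°  →  valid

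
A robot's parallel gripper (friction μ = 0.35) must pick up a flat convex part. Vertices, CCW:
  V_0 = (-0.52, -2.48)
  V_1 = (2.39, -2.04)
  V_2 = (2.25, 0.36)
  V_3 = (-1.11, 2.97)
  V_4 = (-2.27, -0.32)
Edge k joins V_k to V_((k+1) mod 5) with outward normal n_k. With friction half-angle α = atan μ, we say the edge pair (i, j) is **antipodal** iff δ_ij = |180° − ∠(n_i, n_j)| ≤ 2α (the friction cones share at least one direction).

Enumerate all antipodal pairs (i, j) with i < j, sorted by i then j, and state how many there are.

count = 3; pairs: (1,3), (1,4), (2,4)

α = atan 0.35 = 19.29°;  2α = 38.58°
n_0 = (+0.1495, -0.9888)
n_1 = (+0.9983, +0.0582)
n_2 = (+0.6135, +0.7897)
n_3 = (-0.9431, +0.3325)
n_4 = (-0.7770, -0.6295)
  (0,1): δ = 95.26°  ·
  (0,2): δ = 46.44°  ·
  (0,3): δ = 61.98°  ·
  (0,4): δ = 120.42°  ·
  (1,2): δ = 131.18°  ·
  (1,3): δ = 22.76°  ✓
  (1,4): δ = 35.68°  ✓
  (2,3): δ = 71.58°  ·
  (2,4): δ = 13.15°  ✓
  (3,4): δ = 121.56°  ·
antipodal pairs: 3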